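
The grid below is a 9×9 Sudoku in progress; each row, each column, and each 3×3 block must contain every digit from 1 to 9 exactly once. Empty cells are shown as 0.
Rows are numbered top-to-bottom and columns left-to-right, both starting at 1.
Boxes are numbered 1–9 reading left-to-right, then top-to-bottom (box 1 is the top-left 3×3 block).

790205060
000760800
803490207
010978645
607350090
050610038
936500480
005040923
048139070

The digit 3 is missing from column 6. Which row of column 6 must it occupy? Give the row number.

2

Consider where 3 can go in column 6.
R3C6 is out (row 3 already has a 3).
R5C6 is out (row 5 already has a 3).
R6C6 is out (row 6 already has a 3).
R7C6 is out (row 7 already has a 3).
R8C6 is out (row 8 already has a 3).
So the only cell in column 6 that can hold 3 is R2C6.
That is row 2.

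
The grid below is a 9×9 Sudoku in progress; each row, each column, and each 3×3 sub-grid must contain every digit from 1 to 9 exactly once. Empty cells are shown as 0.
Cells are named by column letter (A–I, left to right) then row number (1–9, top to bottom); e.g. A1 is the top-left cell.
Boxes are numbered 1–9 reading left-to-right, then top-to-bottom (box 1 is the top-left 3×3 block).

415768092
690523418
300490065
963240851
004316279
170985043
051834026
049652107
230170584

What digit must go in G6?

6

Row 6 already contains {1, 3, 4, 5, 7, 8, 9}.
Column G already contains {1, 2, 4, 5, 8}.
Its 3×3 block (box 6) already contains {1, 2, 3, 4, 5, 7, 8, 9}.
The only value from 1–9 not eliminated is 6, so G6 = 6.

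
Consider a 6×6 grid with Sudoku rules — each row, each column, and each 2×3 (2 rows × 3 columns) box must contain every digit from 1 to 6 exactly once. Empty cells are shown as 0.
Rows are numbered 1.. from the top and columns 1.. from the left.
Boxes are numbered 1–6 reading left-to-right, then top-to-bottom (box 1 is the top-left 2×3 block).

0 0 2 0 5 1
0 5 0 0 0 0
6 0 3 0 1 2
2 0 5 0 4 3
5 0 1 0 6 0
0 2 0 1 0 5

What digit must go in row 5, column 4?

2

Cell row 5, column 4 itself could take any of {2, 3, 4} by direct elimination.
Consider where 2 can go in row 5.
row 5, column 2 is out (column 2 already has a 2).
row 5, column 6 is out (column 6 already has a 2).
So the only cell in row 5 that can hold 2 is row 5, column 4.
Therefore row 5, column 4 = 2.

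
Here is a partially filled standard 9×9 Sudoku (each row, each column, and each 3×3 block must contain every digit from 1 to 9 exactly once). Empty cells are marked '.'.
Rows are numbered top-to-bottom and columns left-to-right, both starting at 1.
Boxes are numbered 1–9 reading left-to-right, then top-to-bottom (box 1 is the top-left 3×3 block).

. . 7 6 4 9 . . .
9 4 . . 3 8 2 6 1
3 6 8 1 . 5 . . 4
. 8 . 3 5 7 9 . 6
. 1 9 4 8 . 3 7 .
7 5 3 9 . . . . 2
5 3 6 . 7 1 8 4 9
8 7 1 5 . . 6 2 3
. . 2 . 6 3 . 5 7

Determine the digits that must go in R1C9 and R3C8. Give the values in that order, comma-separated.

For R1C9:
  Consider where 8 can go in column 9.
  R5C9 is out (row 5 already has a 8).
  So the only cell in column 9 that can hold 8 is R1C9.
  So R1C9 = 8.
For R3C8:
  Row 3 already contains {1, 3, 4, 5, 6, 8}.
  Column 8 already contains {2, 4, 5, 6, 7}.
  Its 3×3 block (box 3) already contains {1, 2, 4, 6}.
  The only value from 1–9 not eliminated is 9, so R3C8 = 9.

8,9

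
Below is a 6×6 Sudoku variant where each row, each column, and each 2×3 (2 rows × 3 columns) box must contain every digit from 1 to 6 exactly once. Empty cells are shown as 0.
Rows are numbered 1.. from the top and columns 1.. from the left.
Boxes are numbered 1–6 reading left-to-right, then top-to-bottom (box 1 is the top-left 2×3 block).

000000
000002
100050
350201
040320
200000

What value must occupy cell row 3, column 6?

3

Cell row 3, column 6 itself could take any of {3, 4, 6} by direct elimination.
Consider where 3 can go in box 4.
row 3, column 4 is out (column 4 already has a 3).
row 4, column 5 is out (row 4 already has a 3).
So the only cell in box 4 that can hold 3 is row 3, column 6.
Therefore row 3, column 6 = 3.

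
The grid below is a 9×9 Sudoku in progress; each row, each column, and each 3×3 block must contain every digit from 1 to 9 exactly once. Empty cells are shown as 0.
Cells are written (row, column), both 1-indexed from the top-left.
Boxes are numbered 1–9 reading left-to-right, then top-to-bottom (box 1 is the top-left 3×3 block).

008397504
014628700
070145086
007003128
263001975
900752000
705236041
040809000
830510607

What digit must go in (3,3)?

9

Cell (3,3) itself could take any of {2, 9} by direct elimination.
Consider where 9 can go in row 3.
(3,1) is out (column 1 already has a 9).
(3,7) is out (column 7 already has a 9).
So the only cell in row 3 that can hold 9 is (3,3).
Therefore (3,3) = 9.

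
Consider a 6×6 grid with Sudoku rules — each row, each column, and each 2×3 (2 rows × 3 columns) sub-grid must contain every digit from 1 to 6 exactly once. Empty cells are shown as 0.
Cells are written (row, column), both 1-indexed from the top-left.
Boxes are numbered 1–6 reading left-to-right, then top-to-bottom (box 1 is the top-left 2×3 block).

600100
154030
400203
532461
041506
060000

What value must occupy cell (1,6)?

Cell (1,6) itself could take any of {2, 4, 5} by direct elimination.
Consider where 5 can go in column 6.
(2,6) is out (row 2 already has a 5).
(6,6) is out (box 6 already has a 5).
So the only cell in column 6 that can hold 5 is (1,6).
Therefore (1,6) = 5.

5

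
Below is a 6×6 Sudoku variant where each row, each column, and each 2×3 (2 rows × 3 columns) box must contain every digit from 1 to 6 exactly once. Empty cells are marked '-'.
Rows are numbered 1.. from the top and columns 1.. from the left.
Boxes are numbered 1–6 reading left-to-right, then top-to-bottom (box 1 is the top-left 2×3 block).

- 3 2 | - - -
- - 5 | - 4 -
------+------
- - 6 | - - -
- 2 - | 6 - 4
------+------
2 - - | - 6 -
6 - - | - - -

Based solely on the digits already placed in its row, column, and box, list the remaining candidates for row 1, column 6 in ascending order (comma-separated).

Row 1 already contains {2, 3}.
Column 6 already contains {4}.
Its 2×3 block (box 2) already contains {4}.
Removing those from 1–6 leaves {1, 5, 6} as the candidates for row 1, column 6.

1,5,6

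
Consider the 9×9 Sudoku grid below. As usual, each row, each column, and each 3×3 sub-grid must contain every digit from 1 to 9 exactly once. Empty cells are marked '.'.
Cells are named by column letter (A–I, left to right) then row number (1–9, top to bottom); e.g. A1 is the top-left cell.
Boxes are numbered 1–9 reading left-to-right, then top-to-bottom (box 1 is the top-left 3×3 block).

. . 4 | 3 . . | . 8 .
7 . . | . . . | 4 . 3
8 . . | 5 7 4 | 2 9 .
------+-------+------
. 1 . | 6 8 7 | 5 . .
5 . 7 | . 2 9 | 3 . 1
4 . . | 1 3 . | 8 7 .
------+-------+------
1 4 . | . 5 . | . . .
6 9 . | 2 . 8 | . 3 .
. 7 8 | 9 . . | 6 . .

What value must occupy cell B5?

Cell B5 itself could take any of {6, 8} by direct elimination.
Consider where 8 can go in box 4.
A4 is out (row 4 already has a 8).
C4 is out (row 4 already has a 8).
B6 is out (row 6 already has a 8).
C6 is out (row 6 already has a 8).
So the only cell in box 4 that can hold 8 is B5.
Therefore B5 = 8.

8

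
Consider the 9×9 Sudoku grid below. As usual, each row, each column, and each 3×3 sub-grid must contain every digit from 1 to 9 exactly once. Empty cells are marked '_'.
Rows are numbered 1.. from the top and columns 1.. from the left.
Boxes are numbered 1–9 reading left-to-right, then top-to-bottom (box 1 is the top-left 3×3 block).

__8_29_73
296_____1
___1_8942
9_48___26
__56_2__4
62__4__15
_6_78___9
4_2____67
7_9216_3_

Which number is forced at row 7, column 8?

Row 7 already contains {6, 7, 8, 9}.
Column 8 already contains {1, 2, 3, 4, 6, 7}.
Its 3×3 block (box 9) already contains {3, 6, 7, 9}.
The only value from 1–9 not eliminated is 5, so row 7, column 8 = 5.

5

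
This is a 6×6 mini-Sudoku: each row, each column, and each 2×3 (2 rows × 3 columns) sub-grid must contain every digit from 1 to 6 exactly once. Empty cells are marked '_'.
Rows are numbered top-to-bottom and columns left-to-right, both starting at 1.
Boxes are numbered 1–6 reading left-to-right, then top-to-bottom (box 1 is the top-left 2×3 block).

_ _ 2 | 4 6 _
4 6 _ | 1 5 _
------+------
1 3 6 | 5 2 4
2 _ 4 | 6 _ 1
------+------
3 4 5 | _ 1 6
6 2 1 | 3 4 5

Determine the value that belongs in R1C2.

1

Cell R1C2 itself could take any of {1, 5} by direct elimination.
Consider where 1 can go in column 2.
R4C2 is out (row 4 already has a 1).
So the only cell in column 2 that can hold 1 is R1C2.
Therefore R1C2 = 1.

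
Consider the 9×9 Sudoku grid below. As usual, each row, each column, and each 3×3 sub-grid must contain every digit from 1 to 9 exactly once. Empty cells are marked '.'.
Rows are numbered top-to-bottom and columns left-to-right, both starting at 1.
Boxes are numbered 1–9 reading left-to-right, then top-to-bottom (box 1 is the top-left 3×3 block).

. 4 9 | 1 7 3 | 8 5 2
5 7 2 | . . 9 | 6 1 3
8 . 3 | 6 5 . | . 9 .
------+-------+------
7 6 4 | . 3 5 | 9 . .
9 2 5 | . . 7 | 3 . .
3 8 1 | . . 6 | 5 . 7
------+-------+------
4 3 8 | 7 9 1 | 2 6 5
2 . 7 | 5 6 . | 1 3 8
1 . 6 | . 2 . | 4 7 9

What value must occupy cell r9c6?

Row 9 already contains {1, 2, 4, 6, 7, 9}.
Column 6 already contains {1, 3, 5, 6, 7, 9}.
Its 3×3 block (box 8) already contains {1, 2, 5, 6, 7, 9}.
The only value from 1–9 not eliminated is 8, so r9c6 = 8.

8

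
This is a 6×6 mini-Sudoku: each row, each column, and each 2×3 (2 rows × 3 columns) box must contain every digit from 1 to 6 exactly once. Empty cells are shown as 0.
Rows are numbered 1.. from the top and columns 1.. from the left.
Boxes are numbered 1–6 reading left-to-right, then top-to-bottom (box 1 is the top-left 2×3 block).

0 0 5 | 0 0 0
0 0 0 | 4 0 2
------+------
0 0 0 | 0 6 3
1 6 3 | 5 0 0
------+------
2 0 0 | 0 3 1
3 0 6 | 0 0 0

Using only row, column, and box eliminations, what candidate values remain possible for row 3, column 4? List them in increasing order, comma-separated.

Row 3 already contains {3, 6}.
Column 4 already contains {4, 5}.
Its 2×3 block (box 4) already contains {3, 5, 6}.
Removing those from 1–6 leaves {1, 2} as the candidates for row 3, column 4.

1,2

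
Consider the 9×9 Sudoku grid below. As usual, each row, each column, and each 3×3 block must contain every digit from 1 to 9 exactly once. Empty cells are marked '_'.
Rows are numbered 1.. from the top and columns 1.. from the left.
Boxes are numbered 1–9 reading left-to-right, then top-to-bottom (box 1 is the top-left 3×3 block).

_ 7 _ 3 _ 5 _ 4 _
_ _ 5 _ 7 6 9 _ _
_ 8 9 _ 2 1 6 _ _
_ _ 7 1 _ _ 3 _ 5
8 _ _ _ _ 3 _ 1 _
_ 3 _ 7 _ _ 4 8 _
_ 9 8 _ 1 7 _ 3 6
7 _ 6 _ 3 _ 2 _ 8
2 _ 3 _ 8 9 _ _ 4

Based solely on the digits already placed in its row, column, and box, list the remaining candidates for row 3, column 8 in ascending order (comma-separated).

5,7

Row 3 already contains {1, 2, 6, 8, 9}.
Column 8 already contains {1, 3, 4, 8}.
Its 3×3 block (box 3) already contains {4, 6, 9}.
Removing those from 1–9 leaves {5, 7} as the candidates for row 3, column 8.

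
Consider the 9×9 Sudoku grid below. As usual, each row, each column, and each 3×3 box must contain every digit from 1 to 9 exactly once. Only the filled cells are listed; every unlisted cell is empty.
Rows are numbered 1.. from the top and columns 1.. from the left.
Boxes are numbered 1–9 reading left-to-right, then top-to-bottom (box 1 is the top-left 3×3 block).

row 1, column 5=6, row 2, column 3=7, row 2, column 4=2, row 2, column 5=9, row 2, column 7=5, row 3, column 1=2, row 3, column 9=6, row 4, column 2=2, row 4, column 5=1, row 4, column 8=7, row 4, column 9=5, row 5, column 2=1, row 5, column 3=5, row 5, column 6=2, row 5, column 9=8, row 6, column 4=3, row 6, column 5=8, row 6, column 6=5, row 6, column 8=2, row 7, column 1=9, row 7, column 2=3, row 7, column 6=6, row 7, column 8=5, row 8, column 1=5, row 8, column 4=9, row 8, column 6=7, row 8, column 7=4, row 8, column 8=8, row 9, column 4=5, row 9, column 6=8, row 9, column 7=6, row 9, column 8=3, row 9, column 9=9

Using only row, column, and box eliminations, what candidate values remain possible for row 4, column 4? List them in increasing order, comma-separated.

Row 4 already contains {1, 2, 5, 7}.
Column 4 already contains {2, 3, 5, 9}.
Its 3×3 block (box 5) already contains {1, 2, 3, 5, 8}.
Removing those from 1–9 leaves {4, 6} as the candidates for row 4, column 4.

4,6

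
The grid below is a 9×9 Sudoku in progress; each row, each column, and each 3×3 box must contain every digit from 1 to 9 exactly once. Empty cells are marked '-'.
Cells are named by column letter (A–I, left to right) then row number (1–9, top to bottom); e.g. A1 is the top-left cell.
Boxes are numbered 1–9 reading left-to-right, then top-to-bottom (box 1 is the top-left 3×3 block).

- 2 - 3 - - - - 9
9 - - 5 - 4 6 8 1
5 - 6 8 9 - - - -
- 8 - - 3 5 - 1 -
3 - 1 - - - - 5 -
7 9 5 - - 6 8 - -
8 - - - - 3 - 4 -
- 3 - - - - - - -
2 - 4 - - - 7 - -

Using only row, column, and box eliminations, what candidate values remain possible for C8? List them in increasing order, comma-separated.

Row 8 already contains {3}.
Column C already contains {1, 4, 5, 6}.
Its 3×3 block (box 7) already contains {2, 3, 4, 8}.
Removing those from 1–9 leaves {7, 9} as the candidates for C8.

7,9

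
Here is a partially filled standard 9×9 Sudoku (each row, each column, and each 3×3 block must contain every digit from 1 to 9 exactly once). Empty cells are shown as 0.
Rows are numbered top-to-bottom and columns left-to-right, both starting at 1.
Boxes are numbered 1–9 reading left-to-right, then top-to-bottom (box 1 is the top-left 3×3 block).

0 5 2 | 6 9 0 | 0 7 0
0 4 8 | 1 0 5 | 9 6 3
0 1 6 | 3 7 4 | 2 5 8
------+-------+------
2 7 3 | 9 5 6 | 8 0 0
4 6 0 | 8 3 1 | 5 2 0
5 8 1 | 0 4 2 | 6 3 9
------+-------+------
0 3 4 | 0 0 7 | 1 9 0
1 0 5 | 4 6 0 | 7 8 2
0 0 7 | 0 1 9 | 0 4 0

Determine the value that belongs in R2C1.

Row 2 already contains {1, 3, 4, 5, 6, 8, 9}.
Column 1 already contains {1, 2, 4, 5}.
Its 3×3 block (box 1) already contains {1, 2, 4, 5, 6, 8}.
The only value from 1–9 not eliminated is 7, so R2C1 = 7.

7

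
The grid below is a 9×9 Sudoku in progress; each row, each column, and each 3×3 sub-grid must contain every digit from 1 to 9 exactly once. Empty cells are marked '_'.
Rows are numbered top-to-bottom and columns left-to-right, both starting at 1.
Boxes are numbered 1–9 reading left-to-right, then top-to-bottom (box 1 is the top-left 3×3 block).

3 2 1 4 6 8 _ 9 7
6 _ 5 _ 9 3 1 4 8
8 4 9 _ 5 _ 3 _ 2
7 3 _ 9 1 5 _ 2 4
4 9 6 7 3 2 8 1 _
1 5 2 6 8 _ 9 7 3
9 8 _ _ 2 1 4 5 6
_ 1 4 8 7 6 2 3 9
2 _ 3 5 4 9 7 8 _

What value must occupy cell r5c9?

Row 5 already contains {1, 2, 3, 4, 6, 7, 8, 9}.
Column 9 already contains {2, 3, 4, 6, 7, 8, 9}.
Its 3×3 block (box 6) already contains {1, 2, 3, 4, 7, 8, 9}.
The only value from 1–9 not eliminated is 5, so r5c9 = 5.

5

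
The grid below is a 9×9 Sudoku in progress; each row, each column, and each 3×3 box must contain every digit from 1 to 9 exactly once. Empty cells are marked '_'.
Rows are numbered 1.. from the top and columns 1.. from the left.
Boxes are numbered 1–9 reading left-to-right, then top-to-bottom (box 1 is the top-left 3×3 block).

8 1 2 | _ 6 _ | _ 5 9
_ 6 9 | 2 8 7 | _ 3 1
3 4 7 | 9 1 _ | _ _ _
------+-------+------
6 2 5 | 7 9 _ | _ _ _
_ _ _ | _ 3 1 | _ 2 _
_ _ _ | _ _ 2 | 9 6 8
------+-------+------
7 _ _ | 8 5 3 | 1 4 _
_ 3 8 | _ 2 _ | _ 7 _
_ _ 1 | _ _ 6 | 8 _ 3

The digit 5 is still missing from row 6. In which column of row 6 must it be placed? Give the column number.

4

Consider where 5 can go in row 6.
row 6, column 1 is out (box 4 already has a 5).
row 6, column 2 is out (box 4 already has a 5).
row 6, column 3 is out (column 3 already has a 5).
row 6, column 5 is out (column 5 already has a 5).
So the only cell in row 6 that can hold 5 is row 6, column 4.
That is column 4.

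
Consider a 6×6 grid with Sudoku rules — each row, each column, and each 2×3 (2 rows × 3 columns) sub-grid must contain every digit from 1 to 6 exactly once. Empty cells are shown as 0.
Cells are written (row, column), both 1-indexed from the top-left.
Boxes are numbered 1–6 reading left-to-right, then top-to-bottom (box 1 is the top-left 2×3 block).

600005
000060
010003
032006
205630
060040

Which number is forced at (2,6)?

4

Cell (2,6) itself could take any of {1, 2, 4} by direct elimination.
Consider where 4 can go in column 6.
(5,6) is out (box 6 already has a 4).
(6,6) is out (row 6 already has a 4).
So the only cell in column 6 that can hold 4 is (2,6).
Therefore (2,6) = 4.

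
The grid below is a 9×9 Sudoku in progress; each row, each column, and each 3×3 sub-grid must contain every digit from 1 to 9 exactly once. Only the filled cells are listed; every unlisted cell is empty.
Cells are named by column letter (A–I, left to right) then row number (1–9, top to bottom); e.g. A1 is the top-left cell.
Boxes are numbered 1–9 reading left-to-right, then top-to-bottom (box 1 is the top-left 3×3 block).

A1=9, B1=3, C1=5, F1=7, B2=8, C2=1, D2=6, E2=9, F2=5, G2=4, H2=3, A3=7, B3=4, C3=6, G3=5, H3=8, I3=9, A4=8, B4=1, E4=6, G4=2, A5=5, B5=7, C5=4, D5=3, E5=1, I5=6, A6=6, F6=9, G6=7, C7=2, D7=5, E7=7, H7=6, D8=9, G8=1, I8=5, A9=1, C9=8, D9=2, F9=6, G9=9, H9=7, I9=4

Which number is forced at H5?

9

Row 5 already contains {1, 3, 4, 5, 6, 7}.
Column H already contains {3, 6, 7, 8}.
Its 3×3 block (box 6) already contains {2, 6, 7}.
The only value from 1–9 not eliminated is 9, so H5 = 9.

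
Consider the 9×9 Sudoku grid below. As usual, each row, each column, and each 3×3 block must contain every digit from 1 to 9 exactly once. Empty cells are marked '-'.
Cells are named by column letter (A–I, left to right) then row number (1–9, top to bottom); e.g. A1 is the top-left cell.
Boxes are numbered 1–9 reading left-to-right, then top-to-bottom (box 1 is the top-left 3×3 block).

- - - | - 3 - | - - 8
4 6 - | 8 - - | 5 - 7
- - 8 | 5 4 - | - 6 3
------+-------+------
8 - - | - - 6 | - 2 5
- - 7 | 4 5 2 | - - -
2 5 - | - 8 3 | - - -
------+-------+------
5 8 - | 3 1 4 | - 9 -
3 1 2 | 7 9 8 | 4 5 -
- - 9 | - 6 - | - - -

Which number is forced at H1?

4

Cell H1 itself could take any of {1, 4} by direct elimination.
Consider where 4 can go in box 3.
G1 is out (column G already has a 4).
H2 is out (row 2 already has a 4).
G3 is out (row 3 already has a 4).
So the only cell in box 3 that can hold 4 is H1.
Therefore H1 = 4.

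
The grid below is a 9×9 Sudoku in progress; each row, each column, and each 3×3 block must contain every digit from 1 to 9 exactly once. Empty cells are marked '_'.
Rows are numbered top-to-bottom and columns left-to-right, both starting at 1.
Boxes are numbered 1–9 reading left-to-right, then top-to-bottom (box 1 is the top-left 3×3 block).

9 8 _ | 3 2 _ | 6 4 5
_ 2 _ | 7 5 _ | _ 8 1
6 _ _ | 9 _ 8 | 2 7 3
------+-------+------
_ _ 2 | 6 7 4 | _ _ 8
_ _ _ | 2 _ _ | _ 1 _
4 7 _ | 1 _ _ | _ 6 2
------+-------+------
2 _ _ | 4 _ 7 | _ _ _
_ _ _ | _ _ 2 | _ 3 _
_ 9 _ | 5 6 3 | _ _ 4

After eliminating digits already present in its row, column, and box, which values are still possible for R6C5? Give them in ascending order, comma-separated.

Row 6 already contains {1, 2, 4, 6, 7}.
Column 5 already contains {2, 5, 6, 7}.
Its 3×3 block (box 5) already contains {1, 2, 4, 6, 7}.
Removing those from 1–9 leaves {3, 8, 9} as the candidates for R6C5.

3,8,9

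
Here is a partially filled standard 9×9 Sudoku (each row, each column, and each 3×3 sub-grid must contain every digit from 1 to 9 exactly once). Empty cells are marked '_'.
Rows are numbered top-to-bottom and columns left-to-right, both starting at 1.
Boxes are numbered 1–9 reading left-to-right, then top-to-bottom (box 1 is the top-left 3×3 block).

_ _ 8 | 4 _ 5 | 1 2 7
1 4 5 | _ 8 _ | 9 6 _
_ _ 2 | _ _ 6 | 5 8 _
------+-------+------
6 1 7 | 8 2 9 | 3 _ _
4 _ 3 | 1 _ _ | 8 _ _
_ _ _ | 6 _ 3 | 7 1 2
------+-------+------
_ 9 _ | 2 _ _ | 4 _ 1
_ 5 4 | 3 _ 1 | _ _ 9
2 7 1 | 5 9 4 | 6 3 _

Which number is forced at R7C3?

Row 7 already contains {1, 2, 4, 9}.
Column 3 already contains {1, 2, 3, 4, 5, 7, 8}.
Its 3×3 block (box 7) already contains {1, 2, 4, 5, 7, 9}.
The only value from 1–9 not eliminated is 6, so R7C3 = 6.

6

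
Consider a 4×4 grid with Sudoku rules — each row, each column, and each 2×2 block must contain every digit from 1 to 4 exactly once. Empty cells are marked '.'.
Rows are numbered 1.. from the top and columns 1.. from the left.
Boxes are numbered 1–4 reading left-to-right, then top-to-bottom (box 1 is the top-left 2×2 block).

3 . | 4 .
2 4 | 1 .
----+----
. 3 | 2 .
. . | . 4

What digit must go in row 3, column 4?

Row 3 already contains {2, 3}.
Column 4 already contains {4}.
Its 2×2 block (box 4) already contains {2, 4}.
The only value from 1–4 not eliminated is 1, so row 3, column 4 = 1.

1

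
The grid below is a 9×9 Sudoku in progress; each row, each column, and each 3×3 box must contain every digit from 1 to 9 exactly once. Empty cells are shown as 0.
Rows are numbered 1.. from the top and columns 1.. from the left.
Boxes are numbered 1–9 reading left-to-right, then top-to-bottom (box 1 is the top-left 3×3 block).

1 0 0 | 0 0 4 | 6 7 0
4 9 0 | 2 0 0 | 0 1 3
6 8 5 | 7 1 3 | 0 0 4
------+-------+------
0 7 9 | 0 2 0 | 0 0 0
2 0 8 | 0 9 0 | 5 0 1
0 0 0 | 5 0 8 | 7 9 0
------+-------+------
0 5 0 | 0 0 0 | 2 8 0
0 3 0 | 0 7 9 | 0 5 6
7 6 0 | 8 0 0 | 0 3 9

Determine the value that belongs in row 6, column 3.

Cell row 6, column 3 itself could take any of {1, 3, 4, 6} by direct elimination.
Consider where 6 can go in box 4.
row 4, column 1 is out (column 1 already has a 6).
row 5, column 2 is out (column 2 already has a 6).
row 6, column 1 is out (column 1 already has a 6).
row 6, column 2 is out (column 2 already has a 6).
So the only cell in box 4 that can hold 6 is row 6, column 3.
Therefore row 6, column 3 = 6.

6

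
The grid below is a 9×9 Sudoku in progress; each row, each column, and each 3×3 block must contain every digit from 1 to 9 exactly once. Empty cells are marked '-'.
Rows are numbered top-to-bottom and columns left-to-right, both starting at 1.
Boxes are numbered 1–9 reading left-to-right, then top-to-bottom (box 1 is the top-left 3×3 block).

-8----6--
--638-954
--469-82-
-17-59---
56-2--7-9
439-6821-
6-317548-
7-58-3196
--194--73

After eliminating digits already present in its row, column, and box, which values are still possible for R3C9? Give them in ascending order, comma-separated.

Row 3 already contains {2, 4, 6, 8, 9}.
Column 9 already contains {3, 4, 6, 9}.
Its 3×3 block (box 3) already contains {2, 4, 5, 6, 8, 9}.
Removing those from 1–9 leaves {1, 7} as the candidates for R3C9.

1,7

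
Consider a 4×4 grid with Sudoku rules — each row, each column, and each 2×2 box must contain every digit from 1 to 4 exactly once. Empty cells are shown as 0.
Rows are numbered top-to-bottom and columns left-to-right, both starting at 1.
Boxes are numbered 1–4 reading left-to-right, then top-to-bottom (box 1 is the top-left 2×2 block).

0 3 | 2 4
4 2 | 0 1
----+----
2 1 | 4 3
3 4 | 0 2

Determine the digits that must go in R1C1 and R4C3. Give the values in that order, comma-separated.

For R1C1:
  Row 1 already contains {2, 3, 4}.
  Column 1 already contains {2, 3, 4}.
  Its 2×2 block (box 1) already contains {2, 3, 4}.
  The only value from 1–4 not eliminated is 1, so R1C1 = 1.
For R4C3:
  Row 4 already contains {2, 3, 4}.
  Column 3 already contains {2, 4}.
  Its 2×2 block (box 4) already contains {2, 3, 4}.
  The only value from 1–4 not eliminated is 1, so R4C3 = 1.

1,1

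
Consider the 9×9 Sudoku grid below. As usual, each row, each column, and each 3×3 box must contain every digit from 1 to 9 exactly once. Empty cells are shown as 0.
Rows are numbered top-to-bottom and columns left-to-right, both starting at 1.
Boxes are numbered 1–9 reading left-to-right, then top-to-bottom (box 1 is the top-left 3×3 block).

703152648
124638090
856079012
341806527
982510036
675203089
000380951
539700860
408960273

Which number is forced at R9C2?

Row 9 already contains {2, 3, 4, 6, 7, 8, 9}.
Column 2 already contains {2, 3, 4, 5, 7, 8}.
Its 3×3 block (box 7) already contains {3, 4, 5, 8, 9}.
The only value from 1–9 not eliminated is 1, so R9C2 = 1.

1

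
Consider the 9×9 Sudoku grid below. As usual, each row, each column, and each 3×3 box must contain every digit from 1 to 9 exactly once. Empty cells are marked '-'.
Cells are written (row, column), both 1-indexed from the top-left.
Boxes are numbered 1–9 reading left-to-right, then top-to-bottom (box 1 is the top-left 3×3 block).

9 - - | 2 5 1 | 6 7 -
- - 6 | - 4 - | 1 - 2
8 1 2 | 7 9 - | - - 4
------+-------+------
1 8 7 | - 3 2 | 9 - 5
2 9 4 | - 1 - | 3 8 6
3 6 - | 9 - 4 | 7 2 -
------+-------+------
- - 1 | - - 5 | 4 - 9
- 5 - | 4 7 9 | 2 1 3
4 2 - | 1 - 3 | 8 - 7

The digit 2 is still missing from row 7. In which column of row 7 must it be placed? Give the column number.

Consider where 2 can go in row 7.
(7,1) is out (column 1 already has a 2).
(7,2) is out (column 2 already has a 2).
(7,4) is out (column 4 already has a 2).
(7,8) is out (column 8 already has a 2).
So the only cell in row 7 that can hold 2 is (7,5).
That is column 5.

5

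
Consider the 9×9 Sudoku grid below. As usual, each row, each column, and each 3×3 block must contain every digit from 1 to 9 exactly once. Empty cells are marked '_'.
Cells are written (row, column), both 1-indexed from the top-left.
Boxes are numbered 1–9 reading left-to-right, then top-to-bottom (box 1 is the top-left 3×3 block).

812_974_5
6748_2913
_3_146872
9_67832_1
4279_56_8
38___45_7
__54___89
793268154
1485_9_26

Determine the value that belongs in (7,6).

1

Row 7 already contains {4, 5, 8, 9}.
Column 6 already contains {2, 3, 4, 5, 6, 7, 8, 9}.
Its 3×3 block (box 8) already contains {2, 4, 5, 6, 8, 9}.
The only value from 1–9 not eliminated is 1, so (7,6) = 1.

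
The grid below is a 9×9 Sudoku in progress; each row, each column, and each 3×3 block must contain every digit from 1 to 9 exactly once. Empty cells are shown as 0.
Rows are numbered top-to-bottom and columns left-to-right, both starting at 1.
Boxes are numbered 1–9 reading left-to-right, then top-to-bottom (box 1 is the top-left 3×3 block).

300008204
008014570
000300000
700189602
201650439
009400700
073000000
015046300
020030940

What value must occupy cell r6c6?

3

Cell r6c6 itself could take any of {2, 3} by direct elimination.
Consider where 3 can go in box 5.
r5c6 is out (row 5 already has a 3).
r6c5 is out (column 5 already has a 3).
So the only cell in box 5 that can hold 3 is r6c6.
Therefore r6c6 = 3.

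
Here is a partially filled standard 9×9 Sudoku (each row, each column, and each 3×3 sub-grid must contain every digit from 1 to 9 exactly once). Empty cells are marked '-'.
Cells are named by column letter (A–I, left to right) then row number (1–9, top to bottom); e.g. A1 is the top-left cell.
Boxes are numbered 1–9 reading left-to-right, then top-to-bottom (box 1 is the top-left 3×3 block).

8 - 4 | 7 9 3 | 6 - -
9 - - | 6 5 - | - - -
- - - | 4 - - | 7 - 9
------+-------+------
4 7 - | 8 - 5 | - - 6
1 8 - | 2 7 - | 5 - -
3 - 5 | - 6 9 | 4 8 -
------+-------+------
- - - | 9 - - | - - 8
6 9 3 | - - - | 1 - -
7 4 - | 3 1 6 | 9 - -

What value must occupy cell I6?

7

Cell I6 itself could take any of {1, 2, 7} by direct elimination.
Consider where 7 can go in row 6.
B6 is out (column B already has a 7).
D6 is out (column D already has a 7).
So the only cell in row 6 that can hold 7 is I6.
Therefore I6 = 7.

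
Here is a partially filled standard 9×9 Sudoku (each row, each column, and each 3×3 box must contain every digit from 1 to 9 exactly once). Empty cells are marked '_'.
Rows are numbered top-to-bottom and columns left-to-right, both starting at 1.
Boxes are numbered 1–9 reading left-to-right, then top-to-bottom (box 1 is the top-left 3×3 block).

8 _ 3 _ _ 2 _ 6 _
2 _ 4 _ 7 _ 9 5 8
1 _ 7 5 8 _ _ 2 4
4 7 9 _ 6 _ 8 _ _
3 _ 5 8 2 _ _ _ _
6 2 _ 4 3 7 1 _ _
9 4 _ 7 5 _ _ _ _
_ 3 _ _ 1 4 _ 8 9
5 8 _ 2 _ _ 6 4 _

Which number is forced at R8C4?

Row 8 already contains {1, 3, 4, 8, 9}.
Column 4 already contains {2, 4, 5, 7, 8}.
Its 3×3 block (box 8) already contains {1, 2, 4, 5, 7}.
The only value from 1–9 not eliminated is 6, so R8C4 = 6.

6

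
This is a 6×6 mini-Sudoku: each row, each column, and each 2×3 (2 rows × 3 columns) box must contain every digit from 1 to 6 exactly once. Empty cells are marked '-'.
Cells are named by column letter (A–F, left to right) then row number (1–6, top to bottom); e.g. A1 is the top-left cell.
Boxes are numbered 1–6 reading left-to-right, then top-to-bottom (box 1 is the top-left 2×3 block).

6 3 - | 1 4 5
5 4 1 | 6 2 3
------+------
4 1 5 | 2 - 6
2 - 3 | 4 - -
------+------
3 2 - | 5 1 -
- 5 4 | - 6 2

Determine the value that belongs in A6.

Row 6 already contains {2, 4, 5, 6}.
Column A already contains {2, 3, 4, 5, 6}.
Its 2×3 block (box 5) already contains {2, 3, 4, 5}.
The only value from 1–6 not eliminated is 1, so A6 = 1.

1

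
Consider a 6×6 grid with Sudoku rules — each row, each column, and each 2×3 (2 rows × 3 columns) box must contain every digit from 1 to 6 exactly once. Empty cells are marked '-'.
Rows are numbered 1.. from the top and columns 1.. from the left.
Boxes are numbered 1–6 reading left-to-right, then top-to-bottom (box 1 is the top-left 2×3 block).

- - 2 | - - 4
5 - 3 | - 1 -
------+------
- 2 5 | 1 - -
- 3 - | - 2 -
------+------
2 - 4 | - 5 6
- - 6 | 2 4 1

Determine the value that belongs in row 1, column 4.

Cell row 1, column 4 itself could take any of {3, 5, 6} by direct elimination.
Consider where 5 can go in row 1.
row 1, column 1 is out (column 1 already has a 5).
row 1, column 2 is out (box 1 already has a 5).
row 1, column 5 is out (column 5 already has a 5).
So the only cell in row 1 that can hold 5 is row 1, column 4.
Therefore row 1, column 4 = 5.

5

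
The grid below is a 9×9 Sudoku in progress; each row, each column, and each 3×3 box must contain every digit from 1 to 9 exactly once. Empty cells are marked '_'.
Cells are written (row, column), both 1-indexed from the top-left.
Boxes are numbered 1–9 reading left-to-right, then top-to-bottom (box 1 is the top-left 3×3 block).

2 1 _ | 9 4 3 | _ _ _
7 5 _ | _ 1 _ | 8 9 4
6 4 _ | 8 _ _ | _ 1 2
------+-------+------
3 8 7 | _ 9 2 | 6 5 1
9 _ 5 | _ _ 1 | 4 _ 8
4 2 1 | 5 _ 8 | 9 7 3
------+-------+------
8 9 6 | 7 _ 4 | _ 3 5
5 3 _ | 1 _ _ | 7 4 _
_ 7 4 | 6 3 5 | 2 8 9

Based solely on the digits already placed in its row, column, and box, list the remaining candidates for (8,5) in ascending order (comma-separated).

Row 8 already contains {1, 3, 4, 5, 7}.
Column 5 already contains {1, 3, 4, 9}.
Its 3×3 block (box 8) already contains {1, 3, 4, 5, 6, 7}.
Removing those from 1–9 leaves {2, 8} as the candidates for (8,5).

2,8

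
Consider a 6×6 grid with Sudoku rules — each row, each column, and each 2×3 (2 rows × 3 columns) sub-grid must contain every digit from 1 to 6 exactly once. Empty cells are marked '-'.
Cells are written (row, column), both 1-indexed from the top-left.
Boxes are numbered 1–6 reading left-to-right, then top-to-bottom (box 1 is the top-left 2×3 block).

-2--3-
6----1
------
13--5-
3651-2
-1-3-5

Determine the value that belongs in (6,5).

6

Cell (6,5) itself could take any of {4, 6} by direct elimination.
Consider where 6 can go in row 6.
(6,1) is out (column 1 already has a 6).
(6,3) is out (box 5 already has a 6).
So the only cell in row 6 that can hold 6 is (6,5).
Therefore (6,5) = 6.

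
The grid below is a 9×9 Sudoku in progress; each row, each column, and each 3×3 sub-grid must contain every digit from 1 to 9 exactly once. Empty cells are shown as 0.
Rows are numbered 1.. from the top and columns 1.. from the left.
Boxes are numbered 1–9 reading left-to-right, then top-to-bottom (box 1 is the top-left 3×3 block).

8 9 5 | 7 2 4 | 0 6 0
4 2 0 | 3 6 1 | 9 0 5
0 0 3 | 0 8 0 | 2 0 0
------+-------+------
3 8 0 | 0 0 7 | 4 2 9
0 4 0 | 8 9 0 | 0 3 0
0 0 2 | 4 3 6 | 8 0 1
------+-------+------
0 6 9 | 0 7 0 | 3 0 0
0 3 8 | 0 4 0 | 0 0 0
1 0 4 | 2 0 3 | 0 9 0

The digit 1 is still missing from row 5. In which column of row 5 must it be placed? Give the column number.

3

Consider where 1 can go in row 5.
row 5, column 1 is out (column 1 already has a 1).
row 5, column 6 is out (column 6 already has a 1).
row 5, column 7 is out (box 6 already has a 1).
row 5, column 9 is out (column 9 already has a 1).
So the only cell in row 5 that can hold 1 is row 5, column 3.
That is column 3.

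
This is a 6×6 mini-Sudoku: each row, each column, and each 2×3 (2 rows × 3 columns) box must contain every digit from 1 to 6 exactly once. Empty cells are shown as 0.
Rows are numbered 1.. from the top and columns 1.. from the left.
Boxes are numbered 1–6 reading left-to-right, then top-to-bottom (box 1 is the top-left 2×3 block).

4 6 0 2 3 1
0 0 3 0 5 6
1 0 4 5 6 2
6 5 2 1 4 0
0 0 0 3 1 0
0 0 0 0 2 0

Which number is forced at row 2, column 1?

Row 2 already contains {3, 5, 6}.
Column 1 already contains {1, 4, 6}.
Its 2×3 block (box 1) already contains {3, 4, 6}.
The only value from 1–6 not eliminated is 2, so row 2, column 1 = 2.

2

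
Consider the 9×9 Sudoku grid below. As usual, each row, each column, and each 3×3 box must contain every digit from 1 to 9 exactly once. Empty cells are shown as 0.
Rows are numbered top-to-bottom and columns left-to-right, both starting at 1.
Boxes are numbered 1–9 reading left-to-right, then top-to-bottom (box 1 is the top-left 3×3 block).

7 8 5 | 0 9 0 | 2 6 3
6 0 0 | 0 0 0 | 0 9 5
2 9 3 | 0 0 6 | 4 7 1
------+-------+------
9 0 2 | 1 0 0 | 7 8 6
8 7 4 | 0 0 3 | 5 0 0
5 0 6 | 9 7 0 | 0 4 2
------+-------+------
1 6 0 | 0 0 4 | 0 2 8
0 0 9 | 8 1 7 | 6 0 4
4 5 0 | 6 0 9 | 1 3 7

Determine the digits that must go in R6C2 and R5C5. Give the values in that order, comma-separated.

1,6

For R6C2:
  Consider where 1 can go in row 6.
  R6C6 is out (box 5 already has a 1).
  R6C7 is out (column 7 already has a 1).
  So the only cell in row 6 that can hold 1 is R6C2.
  So R6C2 = 1.
For R5C5:
  Consider where 6 can go in column 5.
  R2C5 is out (row 2 already has a 6).
  R3C5 is out (row 3 already has a 6).
  R4C5 is out (row 4 already has a 6).
  R7C5 is out (row 7 already has a 6).
  R9C5 is out (row 9 already has a 6).
  So the only cell in column 5 that can hold 6 is R5C5.
  So R5C5 = 6.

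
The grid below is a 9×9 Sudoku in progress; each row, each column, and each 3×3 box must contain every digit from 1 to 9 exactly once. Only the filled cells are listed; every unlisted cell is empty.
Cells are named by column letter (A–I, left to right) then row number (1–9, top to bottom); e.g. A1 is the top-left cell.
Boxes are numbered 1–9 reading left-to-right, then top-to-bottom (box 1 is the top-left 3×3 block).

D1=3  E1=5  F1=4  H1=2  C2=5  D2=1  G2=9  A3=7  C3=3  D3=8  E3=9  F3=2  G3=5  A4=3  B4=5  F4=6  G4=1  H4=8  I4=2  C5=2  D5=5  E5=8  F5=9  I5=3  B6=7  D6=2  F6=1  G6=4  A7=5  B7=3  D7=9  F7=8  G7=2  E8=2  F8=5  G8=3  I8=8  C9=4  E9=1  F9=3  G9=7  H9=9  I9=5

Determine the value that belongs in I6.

9

Cell I6 itself could take any of {6, 9} by direct elimination.
Consider where 9 can go in column I.
I1 is out (box 3 already has a 9).
I2 is out (row 2 already has a 9).
I3 is out (row 3 already has a 9).
I7 is out (row 7 already has a 9).
So the only cell in column I that can hold 9 is I6.
Therefore I6 = 9.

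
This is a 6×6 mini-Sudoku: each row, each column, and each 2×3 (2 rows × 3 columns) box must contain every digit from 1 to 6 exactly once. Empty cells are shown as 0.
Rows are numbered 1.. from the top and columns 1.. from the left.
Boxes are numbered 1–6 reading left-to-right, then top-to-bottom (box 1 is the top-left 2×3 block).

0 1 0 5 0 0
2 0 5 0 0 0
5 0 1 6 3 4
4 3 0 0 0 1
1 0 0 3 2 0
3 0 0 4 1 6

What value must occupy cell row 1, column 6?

2

Cell row 1, column 6 itself could take any of {2, 3} by direct elimination.
Consider where 2 can go in column 6.
row 2, column 6 is out (row 2 already has a 2).
row 5, column 6 is out (row 5 already has a 2).
So the only cell in column 6 that can hold 2 is row 1, column 6.
Therefore row 1, column 6 = 2.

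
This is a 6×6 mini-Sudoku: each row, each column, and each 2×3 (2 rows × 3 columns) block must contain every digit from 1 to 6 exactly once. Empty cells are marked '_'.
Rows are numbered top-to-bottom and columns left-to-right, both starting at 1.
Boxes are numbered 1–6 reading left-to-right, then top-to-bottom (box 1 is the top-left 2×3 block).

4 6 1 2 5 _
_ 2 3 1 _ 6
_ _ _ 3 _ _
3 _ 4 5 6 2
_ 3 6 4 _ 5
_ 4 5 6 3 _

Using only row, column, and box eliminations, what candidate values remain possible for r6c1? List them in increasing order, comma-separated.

Row 6 already contains {3, 4, 5, 6}.
Column 1 already contains {3, 4}.
Its 2×3 block (box 5) already contains {3, 4, 5, 6}.
Removing those from 1–6 leaves {1, 2} as the candidates for r6c1.

1,2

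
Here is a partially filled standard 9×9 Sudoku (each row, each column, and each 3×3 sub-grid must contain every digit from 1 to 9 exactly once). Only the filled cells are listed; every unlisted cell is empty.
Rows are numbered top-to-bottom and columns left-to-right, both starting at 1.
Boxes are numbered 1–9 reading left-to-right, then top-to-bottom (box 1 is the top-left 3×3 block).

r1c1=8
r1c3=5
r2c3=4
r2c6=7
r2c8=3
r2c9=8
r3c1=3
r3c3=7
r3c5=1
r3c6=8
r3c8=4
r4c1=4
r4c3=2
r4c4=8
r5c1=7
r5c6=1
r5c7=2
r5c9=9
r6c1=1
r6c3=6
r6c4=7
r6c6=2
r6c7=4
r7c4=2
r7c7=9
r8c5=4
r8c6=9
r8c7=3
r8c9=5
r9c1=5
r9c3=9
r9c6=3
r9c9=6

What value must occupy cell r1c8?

9

Cell r1c8 itself could take any of {1, 2, 6, 7, 9} by direct elimination.
Consider where 9 can go in column 8.
r4c8 is out (box 6 already has a 9). r5c8 is out (row 5 already has a 9). r6c8 is out (box 6 already has a 9). r7c8 is out (row 7 already has a 9). The remaining empty cells in column 8 are similarly blocked.
So the only cell in column 8 that can hold 9 is r1c8.
Therefore r1c8 = 9.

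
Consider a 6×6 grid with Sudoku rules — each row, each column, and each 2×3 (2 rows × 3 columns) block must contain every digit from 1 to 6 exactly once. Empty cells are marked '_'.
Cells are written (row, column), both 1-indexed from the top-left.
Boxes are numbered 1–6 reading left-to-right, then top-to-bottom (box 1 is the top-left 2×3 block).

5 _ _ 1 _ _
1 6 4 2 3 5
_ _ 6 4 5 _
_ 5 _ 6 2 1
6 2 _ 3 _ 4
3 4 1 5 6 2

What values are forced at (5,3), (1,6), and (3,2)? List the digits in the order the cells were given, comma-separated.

For (5,3):
  Row 5 already contains {2, 3, 4, 6}.
  Column 3 already contains {1, 4, 6}.
  Its 2×3 block (box 5) already contains {1, 2, 3, 4, 6}.
  The only value from 1–6 not eliminated is 5, so (5,3) = 5.
For (1,6):
  Row 1 already contains {1, 5}.
  Column 6 already contains {1, 2, 4, 5}.
  Its 2×3 block (box 2) already contains {1, 2, 3, 5}.
  The only value from 1–6 not eliminated is 6, so (1,6) = 6.
For (3,2):
  Consider where 1 can go in column 2.
  (1,2) is out (row 1 already has a 1).
  So the only cell in column 2 that can hold 1 is (3,2).
  So (3,2) = 1.

5,6,1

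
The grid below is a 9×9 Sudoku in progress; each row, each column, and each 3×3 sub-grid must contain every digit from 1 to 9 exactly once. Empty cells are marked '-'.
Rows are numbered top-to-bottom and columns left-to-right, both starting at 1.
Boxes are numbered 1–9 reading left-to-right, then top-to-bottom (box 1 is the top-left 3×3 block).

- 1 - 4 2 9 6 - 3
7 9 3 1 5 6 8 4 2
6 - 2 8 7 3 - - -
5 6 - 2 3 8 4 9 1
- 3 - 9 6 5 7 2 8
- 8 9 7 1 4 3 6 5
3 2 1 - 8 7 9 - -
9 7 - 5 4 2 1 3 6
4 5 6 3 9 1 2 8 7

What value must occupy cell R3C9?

9

Row 3 already contains {2, 3, 6, 7, 8}.
Column 9 already contains {1, 2, 3, 5, 6, 7, 8}.
Its 3×3 block (box 3) already contains {2, 3, 4, 6, 8}.
The only value from 1–9 not eliminated is 9, so R3C9 = 9.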